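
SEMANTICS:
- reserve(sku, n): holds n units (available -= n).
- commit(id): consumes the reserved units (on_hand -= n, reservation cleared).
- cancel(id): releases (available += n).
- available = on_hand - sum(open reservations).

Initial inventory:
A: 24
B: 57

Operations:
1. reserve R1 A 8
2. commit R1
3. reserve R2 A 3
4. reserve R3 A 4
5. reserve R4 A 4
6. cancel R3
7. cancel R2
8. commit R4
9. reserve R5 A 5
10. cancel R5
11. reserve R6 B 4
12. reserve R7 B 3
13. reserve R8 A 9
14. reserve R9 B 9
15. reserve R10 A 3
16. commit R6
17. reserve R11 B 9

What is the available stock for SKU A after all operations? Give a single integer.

Answer: 0

Derivation:
Step 1: reserve R1 A 8 -> on_hand[A=24 B=57] avail[A=16 B=57] open={R1}
Step 2: commit R1 -> on_hand[A=16 B=57] avail[A=16 B=57] open={}
Step 3: reserve R2 A 3 -> on_hand[A=16 B=57] avail[A=13 B=57] open={R2}
Step 4: reserve R3 A 4 -> on_hand[A=16 B=57] avail[A=9 B=57] open={R2,R3}
Step 5: reserve R4 A 4 -> on_hand[A=16 B=57] avail[A=5 B=57] open={R2,R3,R4}
Step 6: cancel R3 -> on_hand[A=16 B=57] avail[A=9 B=57] open={R2,R4}
Step 7: cancel R2 -> on_hand[A=16 B=57] avail[A=12 B=57] open={R4}
Step 8: commit R4 -> on_hand[A=12 B=57] avail[A=12 B=57] open={}
Step 9: reserve R5 A 5 -> on_hand[A=12 B=57] avail[A=7 B=57] open={R5}
Step 10: cancel R5 -> on_hand[A=12 B=57] avail[A=12 B=57] open={}
Step 11: reserve R6 B 4 -> on_hand[A=12 B=57] avail[A=12 B=53] open={R6}
Step 12: reserve R7 B 3 -> on_hand[A=12 B=57] avail[A=12 B=50] open={R6,R7}
Step 13: reserve R8 A 9 -> on_hand[A=12 B=57] avail[A=3 B=50] open={R6,R7,R8}
Step 14: reserve R9 B 9 -> on_hand[A=12 B=57] avail[A=3 B=41] open={R6,R7,R8,R9}
Step 15: reserve R10 A 3 -> on_hand[A=12 B=57] avail[A=0 B=41] open={R10,R6,R7,R8,R9}
Step 16: commit R6 -> on_hand[A=12 B=53] avail[A=0 B=41] open={R10,R7,R8,R9}
Step 17: reserve R11 B 9 -> on_hand[A=12 B=53] avail[A=0 B=32] open={R10,R11,R7,R8,R9}
Final available[A] = 0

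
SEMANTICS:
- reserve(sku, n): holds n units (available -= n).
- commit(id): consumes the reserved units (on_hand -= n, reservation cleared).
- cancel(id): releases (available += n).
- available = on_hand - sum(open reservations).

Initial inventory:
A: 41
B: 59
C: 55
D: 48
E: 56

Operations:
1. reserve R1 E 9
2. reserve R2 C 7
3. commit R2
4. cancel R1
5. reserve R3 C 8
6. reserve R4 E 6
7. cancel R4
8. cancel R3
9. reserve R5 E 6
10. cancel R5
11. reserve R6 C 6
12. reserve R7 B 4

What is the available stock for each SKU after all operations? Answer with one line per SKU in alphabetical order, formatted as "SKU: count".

Step 1: reserve R1 E 9 -> on_hand[A=41 B=59 C=55 D=48 E=56] avail[A=41 B=59 C=55 D=48 E=47] open={R1}
Step 2: reserve R2 C 7 -> on_hand[A=41 B=59 C=55 D=48 E=56] avail[A=41 B=59 C=48 D=48 E=47] open={R1,R2}
Step 3: commit R2 -> on_hand[A=41 B=59 C=48 D=48 E=56] avail[A=41 B=59 C=48 D=48 E=47] open={R1}
Step 4: cancel R1 -> on_hand[A=41 B=59 C=48 D=48 E=56] avail[A=41 B=59 C=48 D=48 E=56] open={}
Step 5: reserve R3 C 8 -> on_hand[A=41 B=59 C=48 D=48 E=56] avail[A=41 B=59 C=40 D=48 E=56] open={R3}
Step 6: reserve R4 E 6 -> on_hand[A=41 B=59 C=48 D=48 E=56] avail[A=41 B=59 C=40 D=48 E=50] open={R3,R4}
Step 7: cancel R4 -> on_hand[A=41 B=59 C=48 D=48 E=56] avail[A=41 B=59 C=40 D=48 E=56] open={R3}
Step 8: cancel R3 -> on_hand[A=41 B=59 C=48 D=48 E=56] avail[A=41 B=59 C=48 D=48 E=56] open={}
Step 9: reserve R5 E 6 -> on_hand[A=41 B=59 C=48 D=48 E=56] avail[A=41 B=59 C=48 D=48 E=50] open={R5}
Step 10: cancel R5 -> on_hand[A=41 B=59 C=48 D=48 E=56] avail[A=41 B=59 C=48 D=48 E=56] open={}
Step 11: reserve R6 C 6 -> on_hand[A=41 B=59 C=48 D=48 E=56] avail[A=41 B=59 C=42 D=48 E=56] open={R6}
Step 12: reserve R7 B 4 -> on_hand[A=41 B=59 C=48 D=48 E=56] avail[A=41 B=55 C=42 D=48 E=56] open={R6,R7}

Answer: A: 41
B: 55
C: 42
D: 48
E: 56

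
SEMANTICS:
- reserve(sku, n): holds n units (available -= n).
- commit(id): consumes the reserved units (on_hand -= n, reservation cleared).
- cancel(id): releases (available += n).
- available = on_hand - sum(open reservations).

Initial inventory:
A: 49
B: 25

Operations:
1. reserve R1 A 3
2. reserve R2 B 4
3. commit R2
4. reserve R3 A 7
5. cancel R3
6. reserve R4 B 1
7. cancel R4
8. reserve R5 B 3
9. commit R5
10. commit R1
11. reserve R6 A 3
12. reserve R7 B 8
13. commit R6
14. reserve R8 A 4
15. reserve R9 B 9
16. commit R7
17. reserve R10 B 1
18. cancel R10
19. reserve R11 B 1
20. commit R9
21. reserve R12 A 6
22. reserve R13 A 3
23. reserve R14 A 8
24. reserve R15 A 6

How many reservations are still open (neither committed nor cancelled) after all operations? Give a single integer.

Step 1: reserve R1 A 3 -> on_hand[A=49 B=25] avail[A=46 B=25] open={R1}
Step 2: reserve R2 B 4 -> on_hand[A=49 B=25] avail[A=46 B=21] open={R1,R2}
Step 3: commit R2 -> on_hand[A=49 B=21] avail[A=46 B=21] open={R1}
Step 4: reserve R3 A 7 -> on_hand[A=49 B=21] avail[A=39 B=21] open={R1,R3}
Step 5: cancel R3 -> on_hand[A=49 B=21] avail[A=46 B=21] open={R1}
Step 6: reserve R4 B 1 -> on_hand[A=49 B=21] avail[A=46 B=20] open={R1,R4}
Step 7: cancel R4 -> on_hand[A=49 B=21] avail[A=46 B=21] open={R1}
Step 8: reserve R5 B 3 -> on_hand[A=49 B=21] avail[A=46 B=18] open={R1,R5}
Step 9: commit R5 -> on_hand[A=49 B=18] avail[A=46 B=18] open={R1}
Step 10: commit R1 -> on_hand[A=46 B=18] avail[A=46 B=18] open={}
Step 11: reserve R6 A 3 -> on_hand[A=46 B=18] avail[A=43 B=18] open={R6}
Step 12: reserve R7 B 8 -> on_hand[A=46 B=18] avail[A=43 B=10] open={R6,R7}
Step 13: commit R6 -> on_hand[A=43 B=18] avail[A=43 B=10] open={R7}
Step 14: reserve R8 A 4 -> on_hand[A=43 B=18] avail[A=39 B=10] open={R7,R8}
Step 15: reserve R9 B 9 -> on_hand[A=43 B=18] avail[A=39 B=1] open={R7,R8,R9}
Step 16: commit R7 -> on_hand[A=43 B=10] avail[A=39 B=1] open={R8,R9}
Step 17: reserve R10 B 1 -> on_hand[A=43 B=10] avail[A=39 B=0] open={R10,R8,R9}
Step 18: cancel R10 -> on_hand[A=43 B=10] avail[A=39 B=1] open={R8,R9}
Step 19: reserve R11 B 1 -> on_hand[A=43 B=10] avail[A=39 B=0] open={R11,R8,R9}
Step 20: commit R9 -> on_hand[A=43 B=1] avail[A=39 B=0] open={R11,R8}
Step 21: reserve R12 A 6 -> on_hand[A=43 B=1] avail[A=33 B=0] open={R11,R12,R8}
Step 22: reserve R13 A 3 -> on_hand[A=43 B=1] avail[A=30 B=0] open={R11,R12,R13,R8}
Step 23: reserve R14 A 8 -> on_hand[A=43 B=1] avail[A=22 B=0] open={R11,R12,R13,R14,R8}
Step 24: reserve R15 A 6 -> on_hand[A=43 B=1] avail[A=16 B=0] open={R11,R12,R13,R14,R15,R8}
Open reservations: ['R11', 'R12', 'R13', 'R14', 'R15', 'R8'] -> 6

Answer: 6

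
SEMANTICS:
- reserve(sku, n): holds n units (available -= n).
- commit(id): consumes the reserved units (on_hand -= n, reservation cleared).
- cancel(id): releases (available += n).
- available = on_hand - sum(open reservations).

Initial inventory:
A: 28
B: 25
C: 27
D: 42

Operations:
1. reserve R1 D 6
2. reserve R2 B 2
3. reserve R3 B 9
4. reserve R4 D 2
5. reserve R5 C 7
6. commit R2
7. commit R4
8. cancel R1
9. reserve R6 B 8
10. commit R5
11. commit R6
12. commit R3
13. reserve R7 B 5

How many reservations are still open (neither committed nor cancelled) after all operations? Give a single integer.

Step 1: reserve R1 D 6 -> on_hand[A=28 B=25 C=27 D=42] avail[A=28 B=25 C=27 D=36] open={R1}
Step 2: reserve R2 B 2 -> on_hand[A=28 B=25 C=27 D=42] avail[A=28 B=23 C=27 D=36] open={R1,R2}
Step 3: reserve R3 B 9 -> on_hand[A=28 B=25 C=27 D=42] avail[A=28 B=14 C=27 D=36] open={R1,R2,R3}
Step 4: reserve R4 D 2 -> on_hand[A=28 B=25 C=27 D=42] avail[A=28 B=14 C=27 D=34] open={R1,R2,R3,R4}
Step 5: reserve R5 C 7 -> on_hand[A=28 B=25 C=27 D=42] avail[A=28 B=14 C=20 D=34] open={R1,R2,R3,R4,R5}
Step 6: commit R2 -> on_hand[A=28 B=23 C=27 D=42] avail[A=28 B=14 C=20 D=34] open={R1,R3,R4,R5}
Step 7: commit R4 -> on_hand[A=28 B=23 C=27 D=40] avail[A=28 B=14 C=20 D=34] open={R1,R3,R5}
Step 8: cancel R1 -> on_hand[A=28 B=23 C=27 D=40] avail[A=28 B=14 C=20 D=40] open={R3,R5}
Step 9: reserve R6 B 8 -> on_hand[A=28 B=23 C=27 D=40] avail[A=28 B=6 C=20 D=40] open={R3,R5,R6}
Step 10: commit R5 -> on_hand[A=28 B=23 C=20 D=40] avail[A=28 B=6 C=20 D=40] open={R3,R6}
Step 11: commit R6 -> on_hand[A=28 B=15 C=20 D=40] avail[A=28 B=6 C=20 D=40] open={R3}
Step 12: commit R3 -> on_hand[A=28 B=6 C=20 D=40] avail[A=28 B=6 C=20 D=40] open={}
Step 13: reserve R7 B 5 -> on_hand[A=28 B=6 C=20 D=40] avail[A=28 B=1 C=20 D=40] open={R7}
Open reservations: ['R7'] -> 1

Answer: 1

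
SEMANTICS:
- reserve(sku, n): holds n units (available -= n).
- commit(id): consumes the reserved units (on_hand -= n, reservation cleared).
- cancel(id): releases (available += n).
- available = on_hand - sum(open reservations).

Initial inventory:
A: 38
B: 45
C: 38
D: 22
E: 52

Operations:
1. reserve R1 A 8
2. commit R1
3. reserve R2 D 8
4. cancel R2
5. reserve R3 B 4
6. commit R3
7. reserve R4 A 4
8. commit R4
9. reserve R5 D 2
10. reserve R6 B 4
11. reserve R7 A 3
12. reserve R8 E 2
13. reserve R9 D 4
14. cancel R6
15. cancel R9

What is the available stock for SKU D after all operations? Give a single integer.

Answer: 20

Derivation:
Step 1: reserve R1 A 8 -> on_hand[A=38 B=45 C=38 D=22 E=52] avail[A=30 B=45 C=38 D=22 E=52] open={R1}
Step 2: commit R1 -> on_hand[A=30 B=45 C=38 D=22 E=52] avail[A=30 B=45 C=38 D=22 E=52] open={}
Step 3: reserve R2 D 8 -> on_hand[A=30 B=45 C=38 D=22 E=52] avail[A=30 B=45 C=38 D=14 E=52] open={R2}
Step 4: cancel R2 -> on_hand[A=30 B=45 C=38 D=22 E=52] avail[A=30 B=45 C=38 D=22 E=52] open={}
Step 5: reserve R3 B 4 -> on_hand[A=30 B=45 C=38 D=22 E=52] avail[A=30 B=41 C=38 D=22 E=52] open={R3}
Step 6: commit R3 -> on_hand[A=30 B=41 C=38 D=22 E=52] avail[A=30 B=41 C=38 D=22 E=52] open={}
Step 7: reserve R4 A 4 -> on_hand[A=30 B=41 C=38 D=22 E=52] avail[A=26 B=41 C=38 D=22 E=52] open={R4}
Step 8: commit R4 -> on_hand[A=26 B=41 C=38 D=22 E=52] avail[A=26 B=41 C=38 D=22 E=52] open={}
Step 9: reserve R5 D 2 -> on_hand[A=26 B=41 C=38 D=22 E=52] avail[A=26 B=41 C=38 D=20 E=52] open={R5}
Step 10: reserve R6 B 4 -> on_hand[A=26 B=41 C=38 D=22 E=52] avail[A=26 B=37 C=38 D=20 E=52] open={R5,R6}
Step 11: reserve R7 A 3 -> on_hand[A=26 B=41 C=38 D=22 E=52] avail[A=23 B=37 C=38 D=20 E=52] open={R5,R6,R7}
Step 12: reserve R8 E 2 -> on_hand[A=26 B=41 C=38 D=22 E=52] avail[A=23 B=37 C=38 D=20 E=50] open={R5,R6,R7,R8}
Step 13: reserve R9 D 4 -> on_hand[A=26 B=41 C=38 D=22 E=52] avail[A=23 B=37 C=38 D=16 E=50] open={R5,R6,R7,R8,R9}
Step 14: cancel R6 -> on_hand[A=26 B=41 C=38 D=22 E=52] avail[A=23 B=41 C=38 D=16 E=50] open={R5,R7,R8,R9}
Step 15: cancel R9 -> on_hand[A=26 B=41 C=38 D=22 E=52] avail[A=23 B=41 C=38 D=20 E=50] open={R5,R7,R8}
Final available[D] = 20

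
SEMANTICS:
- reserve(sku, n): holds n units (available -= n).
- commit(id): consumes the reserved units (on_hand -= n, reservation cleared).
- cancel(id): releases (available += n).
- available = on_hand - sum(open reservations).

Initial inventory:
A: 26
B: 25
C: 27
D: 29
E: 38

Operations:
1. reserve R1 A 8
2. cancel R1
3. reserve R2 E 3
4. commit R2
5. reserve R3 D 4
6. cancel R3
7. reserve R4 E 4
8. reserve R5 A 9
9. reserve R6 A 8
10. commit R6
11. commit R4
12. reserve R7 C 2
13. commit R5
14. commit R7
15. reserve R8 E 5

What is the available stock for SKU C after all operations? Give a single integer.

Answer: 25

Derivation:
Step 1: reserve R1 A 8 -> on_hand[A=26 B=25 C=27 D=29 E=38] avail[A=18 B=25 C=27 D=29 E=38] open={R1}
Step 2: cancel R1 -> on_hand[A=26 B=25 C=27 D=29 E=38] avail[A=26 B=25 C=27 D=29 E=38] open={}
Step 3: reserve R2 E 3 -> on_hand[A=26 B=25 C=27 D=29 E=38] avail[A=26 B=25 C=27 D=29 E=35] open={R2}
Step 4: commit R2 -> on_hand[A=26 B=25 C=27 D=29 E=35] avail[A=26 B=25 C=27 D=29 E=35] open={}
Step 5: reserve R3 D 4 -> on_hand[A=26 B=25 C=27 D=29 E=35] avail[A=26 B=25 C=27 D=25 E=35] open={R3}
Step 6: cancel R3 -> on_hand[A=26 B=25 C=27 D=29 E=35] avail[A=26 B=25 C=27 D=29 E=35] open={}
Step 7: reserve R4 E 4 -> on_hand[A=26 B=25 C=27 D=29 E=35] avail[A=26 B=25 C=27 D=29 E=31] open={R4}
Step 8: reserve R5 A 9 -> on_hand[A=26 B=25 C=27 D=29 E=35] avail[A=17 B=25 C=27 D=29 E=31] open={R4,R5}
Step 9: reserve R6 A 8 -> on_hand[A=26 B=25 C=27 D=29 E=35] avail[A=9 B=25 C=27 D=29 E=31] open={R4,R5,R6}
Step 10: commit R6 -> on_hand[A=18 B=25 C=27 D=29 E=35] avail[A=9 B=25 C=27 D=29 E=31] open={R4,R5}
Step 11: commit R4 -> on_hand[A=18 B=25 C=27 D=29 E=31] avail[A=9 B=25 C=27 D=29 E=31] open={R5}
Step 12: reserve R7 C 2 -> on_hand[A=18 B=25 C=27 D=29 E=31] avail[A=9 B=25 C=25 D=29 E=31] open={R5,R7}
Step 13: commit R5 -> on_hand[A=9 B=25 C=27 D=29 E=31] avail[A=9 B=25 C=25 D=29 E=31] open={R7}
Step 14: commit R7 -> on_hand[A=9 B=25 C=25 D=29 E=31] avail[A=9 B=25 C=25 D=29 E=31] open={}
Step 15: reserve R8 E 5 -> on_hand[A=9 B=25 C=25 D=29 E=31] avail[A=9 B=25 C=25 D=29 E=26] open={R8}
Final available[C] = 25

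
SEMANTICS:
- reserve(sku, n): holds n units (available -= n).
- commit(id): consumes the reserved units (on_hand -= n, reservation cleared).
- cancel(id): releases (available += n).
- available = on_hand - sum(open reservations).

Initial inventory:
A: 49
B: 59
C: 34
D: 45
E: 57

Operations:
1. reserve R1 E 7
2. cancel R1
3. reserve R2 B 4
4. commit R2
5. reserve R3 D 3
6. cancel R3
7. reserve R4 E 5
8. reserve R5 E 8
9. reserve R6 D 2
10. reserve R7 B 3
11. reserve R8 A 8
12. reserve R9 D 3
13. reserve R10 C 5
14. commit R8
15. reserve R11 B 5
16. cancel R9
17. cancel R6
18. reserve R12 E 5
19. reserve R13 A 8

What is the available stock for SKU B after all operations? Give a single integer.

Answer: 47

Derivation:
Step 1: reserve R1 E 7 -> on_hand[A=49 B=59 C=34 D=45 E=57] avail[A=49 B=59 C=34 D=45 E=50] open={R1}
Step 2: cancel R1 -> on_hand[A=49 B=59 C=34 D=45 E=57] avail[A=49 B=59 C=34 D=45 E=57] open={}
Step 3: reserve R2 B 4 -> on_hand[A=49 B=59 C=34 D=45 E=57] avail[A=49 B=55 C=34 D=45 E=57] open={R2}
Step 4: commit R2 -> on_hand[A=49 B=55 C=34 D=45 E=57] avail[A=49 B=55 C=34 D=45 E=57] open={}
Step 5: reserve R3 D 3 -> on_hand[A=49 B=55 C=34 D=45 E=57] avail[A=49 B=55 C=34 D=42 E=57] open={R3}
Step 6: cancel R3 -> on_hand[A=49 B=55 C=34 D=45 E=57] avail[A=49 B=55 C=34 D=45 E=57] open={}
Step 7: reserve R4 E 5 -> on_hand[A=49 B=55 C=34 D=45 E=57] avail[A=49 B=55 C=34 D=45 E=52] open={R4}
Step 8: reserve R5 E 8 -> on_hand[A=49 B=55 C=34 D=45 E=57] avail[A=49 B=55 C=34 D=45 E=44] open={R4,R5}
Step 9: reserve R6 D 2 -> on_hand[A=49 B=55 C=34 D=45 E=57] avail[A=49 B=55 C=34 D=43 E=44] open={R4,R5,R6}
Step 10: reserve R7 B 3 -> on_hand[A=49 B=55 C=34 D=45 E=57] avail[A=49 B=52 C=34 D=43 E=44] open={R4,R5,R6,R7}
Step 11: reserve R8 A 8 -> on_hand[A=49 B=55 C=34 D=45 E=57] avail[A=41 B=52 C=34 D=43 E=44] open={R4,R5,R6,R7,R8}
Step 12: reserve R9 D 3 -> on_hand[A=49 B=55 C=34 D=45 E=57] avail[A=41 B=52 C=34 D=40 E=44] open={R4,R5,R6,R7,R8,R9}
Step 13: reserve R10 C 5 -> on_hand[A=49 B=55 C=34 D=45 E=57] avail[A=41 B=52 C=29 D=40 E=44] open={R10,R4,R5,R6,R7,R8,R9}
Step 14: commit R8 -> on_hand[A=41 B=55 C=34 D=45 E=57] avail[A=41 B=52 C=29 D=40 E=44] open={R10,R4,R5,R6,R7,R9}
Step 15: reserve R11 B 5 -> on_hand[A=41 B=55 C=34 D=45 E=57] avail[A=41 B=47 C=29 D=40 E=44] open={R10,R11,R4,R5,R6,R7,R9}
Step 16: cancel R9 -> on_hand[A=41 B=55 C=34 D=45 E=57] avail[A=41 B=47 C=29 D=43 E=44] open={R10,R11,R4,R5,R6,R7}
Step 17: cancel R6 -> on_hand[A=41 B=55 C=34 D=45 E=57] avail[A=41 B=47 C=29 D=45 E=44] open={R10,R11,R4,R5,R7}
Step 18: reserve R12 E 5 -> on_hand[A=41 B=55 C=34 D=45 E=57] avail[A=41 B=47 C=29 D=45 E=39] open={R10,R11,R12,R4,R5,R7}
Step 19: reserve R13 A 8 -> on_hand[A=41 B=55 C=34 D=45 E=57] avail[A=33 B=47 C=29 D=45 E=39] open={R10,R11,R12,R13,R4,R5,R7}
Final available[B] = 47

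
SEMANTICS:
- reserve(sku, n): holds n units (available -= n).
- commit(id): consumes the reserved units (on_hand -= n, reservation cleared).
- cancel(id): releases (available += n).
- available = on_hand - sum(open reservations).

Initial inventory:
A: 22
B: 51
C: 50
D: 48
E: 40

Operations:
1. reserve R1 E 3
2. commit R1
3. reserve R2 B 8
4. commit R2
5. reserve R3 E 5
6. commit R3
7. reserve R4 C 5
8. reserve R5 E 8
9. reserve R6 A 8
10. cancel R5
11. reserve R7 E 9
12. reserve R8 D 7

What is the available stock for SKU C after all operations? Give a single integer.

Step 1: reserve R1 E 3 -> on_hand[A=22 B=51 C=50 D=48 E=40] avail[A=22 B=51 C=50 D=48 E=37] open={R1}
Step 2: commit R1 -> on_hand[A=22 B=51 C=50 D=48 E=37] avail[A=22 B=51 C=50 D=48 E=37] open={}
Step 3: reserve R2 B 8 -> on_hand[A=22 B=51 C=50 D=48 E=37] avail[A=22 B=43 C=50 D=48 E=37] open={R2}
Step 4: commit R2 -> on_hand[A=22 B=43 C=50 D=48 E=37] avail[A=22 B=43 C=50 D=48 E=37] open={}
Step 5: reserve R3 E 5 -> on_hand[A=22 B=43 C=50 D=48 E=37] avail[A=22 B=43 C=50 D=48 E=32] open={R3}
Step 6: commit R3 -> on_hand[A=22 B=43 C=50 D=48 E=32] avail[A=22 B=43 C=50 D=48 E=32] open={}
Step 7: reserve R4 C 5 -> on_hand[A=22 B=43 C=50 D=48 E=32] avail[A=22 B=43 C=45 D=48 E=32] open={R4}
Step 8: reserve R5 E 8 -> on_hand[A=22 B=43 C=50 D=48 E=32] avail[A=22 B=43 C=45 D=48 E=24] open={R4,R5}
Step 9: reserve R6 A 8 -> on_hand[A=22 B=43 C=50 D=48 E=32] avail[A=14 B=43 C=45 D=48 E=24] open={R4,R5,R6}
Step 10: cancel R5 -> on_hand[A=22 B=43 C=50 D=48 E=32] avail[A=14 B=43 C=45 D=48 E=32] open={R4,R6}
Step 11: reserve R7 E 9 -> on_hand[A=22 B=43 C=50 D=48 E=32] avail[A=14 B=43 C=45 D=48 E=23] open={R4,R6,R7}
Step 12: reserve R8 D 7 -> on_hand[A=22 B=43 C=50 D=48 E=32] avail[A=14 B=43 C=45 D=41 E=23] open={R4,R6,R7,R8}
Final available[C] = 45

Answer: 45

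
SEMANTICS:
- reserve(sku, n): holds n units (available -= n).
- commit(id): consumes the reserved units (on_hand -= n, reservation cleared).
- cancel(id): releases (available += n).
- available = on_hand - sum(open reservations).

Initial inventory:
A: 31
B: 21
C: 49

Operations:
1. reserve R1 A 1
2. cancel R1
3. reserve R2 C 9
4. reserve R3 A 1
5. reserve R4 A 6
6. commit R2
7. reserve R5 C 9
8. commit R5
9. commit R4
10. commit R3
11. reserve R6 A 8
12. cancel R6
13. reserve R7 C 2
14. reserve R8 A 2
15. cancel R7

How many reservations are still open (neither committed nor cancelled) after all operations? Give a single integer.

Answer: 1

Derivation:
Step 1: reserve R1 A 1 -> on_hand[A=31 B=21 C=49] avail[A=30 B=21 C=49] open={R1}
Step 2: cancel R1 -> on_hand[A=31 B=21 C=49] avail[A=31 B=21 C=49] open={}
Step 3: reserve R2 C 9 -> on_hand[A=31 B=21 C=49] avail[A=31 B=21 C=40] open={R2}
Step 4: reserve R3 A 1 -> on_hand[A=31 B=21 C=49] avail[A=30 B=21 C=40] open={R2,R3}
Step 5: reserve R4 A 6 -> on_hand[A=31 B=21 C=49] avail[A=24 B=21 C=40] open={R2,R3,R4}
Step 6: commit R2 -> on_hand[A=31 B=21 C=40] avail[A=24 B=21 C=40] open={R3,R4}
Step 7: reserve R5 C 9 -> on_hand[A=31 B=21 C=40] avail[A=24 B=21 C=31] open={R3,R4,R5}
Step 8: commit R5 -> on_hand[A=31 B=21 C=31] avail[A=24 B=21 C=31] open={R3,R4}
Step 9: commit R4 -> on_hand[A=25 B=21 C=31] avail[A=24 B=21 C=31] open={R3}
Step 10: commit R3 -> on_hand[A=24 B=21 C=31] avail[A=24 B=21 C=31] open={}
Step 11: reserve R6 A 8 -> on_hand[A=24 B=21 C=31] avail[A=16 B=21 C=31] open={R6}
Step 12: cancel R6 -> on_hand[A=24 B=21 C=31] avail[A=24 B=21 C=31] open={}
Step 13: reserve R7 C 2 -> on_hand[A=24 B=21 C=31] avail[A=24 B=21 C=29] open={R7}
Step 14: reserve R8 A 2 -> on_hand[A=24 B=21 C=31] avail[A=22 B=21 C=29] open={R7,R8}
Step 15: cancel R7 -> on_hand[A=24 B=21 C=31] avail[A=22 B=21 C=31] open={R8}
Open reservations: ['R8'] -> 1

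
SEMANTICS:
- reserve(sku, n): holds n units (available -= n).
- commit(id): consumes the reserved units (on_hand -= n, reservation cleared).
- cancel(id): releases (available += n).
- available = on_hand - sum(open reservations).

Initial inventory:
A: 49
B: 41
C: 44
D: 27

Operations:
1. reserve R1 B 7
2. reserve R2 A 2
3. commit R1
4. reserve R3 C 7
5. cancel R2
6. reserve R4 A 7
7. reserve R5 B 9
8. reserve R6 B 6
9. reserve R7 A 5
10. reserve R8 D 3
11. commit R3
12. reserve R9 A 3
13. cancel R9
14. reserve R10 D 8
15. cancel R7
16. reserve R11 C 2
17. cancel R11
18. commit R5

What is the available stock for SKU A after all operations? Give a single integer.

Step 1: reserve R1 B 7 -> on_hand[A=49 B=41 C=44 D=27] avail[A=49 B=34 C=44 D=27] open={R1}
Step 2: reserve R2 A 2 -> on_hand[A=49 B=41 C=44 D=27] avail[A=47 B=34 C=44 D=27] open={R1,R2}
Step 3: commit R1 -> on_hand[A=49 B=34 C=44 D=27] avail[A=47 B=34 C=44 D=27] open={R2}
Step 4: reserve R3 C 7 -> on_hand[A=49 B=34 C=44 D=27] avail[A=47 B=34 C=37 D=27] open={R2,R3}
Step 5: cancel R2 -> on_hand[A=49 B=34 C=44 D=27] avail[A=49 B=34 C=37 D=27] open={R3}
Step 6: reserve R4 A 7 -> on_hand[A=49 B=34 C=44 D=27] avail[A=42 B=34 C=37 D=27] open={R3,R4}
Step 7: reserve R5 B 9 -> on_hand[A=49 B=34 C=44 D=27] avail[A=42 B=25 C=37 D=27] open={R3,R4,R5}
Step 8: reserve R6 B 6 -> on_hand[A=49 B=34 C=44 D=27] avail[A=42 B=19 C=37 D=27] open={R3,R4,R5,R6}
Step 9: reserve R7 A 5 -> on_hand[A=49 B=34 C=44 D=27] avail[A=37 B=19 C=37 D=27] open={R3,R4,R5,R6,R7}
Step 10: reserve R8 D 3 -> on_hand[A=49 B=34 C=44 D=27] avail[A=37 B=19 C=37 D=24] open={R3,R4,R5,R6,R7,R8}
Step 11: commit R3 -> on_hand[A=49 B=34 C=37 D=27] avail[A=37 B=19 C=37 D=24] open={R4,R5,R6,R7,R8}
Step 12: reserve R9 A 3 -> on_hand[A=49 B=34 C=37 D=27] avail[A=34 B=19 C=37 D=24] open={R4,R5,R6,R7,R8,R9}
Step 13: cancel R9 -> on_hand[A=49 B=34 C=37 D=27] avail[A=37 B=19 C=37 D=24] open={R4,R5,R6,R7,R8}
Step 14: reserve R10 D 8 -> on_hand[A=49 B=34 C=37 D=27] avail[A=37 B=19 C=37 D=16] open={R10,R4,R5,R6,R7,R8}
Step 15: cancel R7 -> on_hand[A=49 B=34 C=37 D=27] avail[A=42 B=19 C=37 D=16] open={R10,R4,R5,R6,R8}
Step 16: reserve R11 C 2 -> on_hand[A=49 B=34 C=37 D=27] avail[A=42 B=19 C=35 D=16] open={R10,R11,R4,R5,R6,R8}
Step 17: cancel R11 -> on_hand[A=49 B=34 C=37 D=27] avail[A=42 B=19 C=37 D=16] open={R10,R4,R5,R6,R8}
Step 18: commit R5 -> on_hand[A=49 B=25 C=37 D=27] avail[A=42 B=19 C=37 D=16] open={R10,R4,R6,R8}
Final available[A] = 42

Answer: 42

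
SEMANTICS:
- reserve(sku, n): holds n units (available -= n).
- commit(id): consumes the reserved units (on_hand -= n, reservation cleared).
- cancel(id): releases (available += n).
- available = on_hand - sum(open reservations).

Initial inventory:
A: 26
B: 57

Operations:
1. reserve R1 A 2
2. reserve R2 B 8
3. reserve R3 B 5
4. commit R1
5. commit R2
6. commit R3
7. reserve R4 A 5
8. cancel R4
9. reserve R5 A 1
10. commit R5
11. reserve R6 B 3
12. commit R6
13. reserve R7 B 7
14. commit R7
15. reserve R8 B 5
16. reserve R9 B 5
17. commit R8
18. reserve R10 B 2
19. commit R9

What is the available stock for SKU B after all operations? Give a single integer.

Answer: 22

Derivation:
Step 1: reserve R1 A 2 -> on_hand[A=26 B=57] avail[A=24 B=57] open={R1}
Step 2: reserve R2 B 8 -> on_hand[A=26 B=57] avail[A=24 B=49] open={R1,R2}
Step 3: reserve R3 B 5 -> on_hand[A=26 B=57] avail[A=24 B=44] open={R1,R2,R3}
Step 4: commit R1 -> on_hand[A=24 B=57] avail[A=24 B=44] open={R2,R3}
Step 5: commit R2 -> on_hand[A=24 B=49] avail[A=24 B=44] open={R3}
Step 6: commit R3 -> on_hand[A=24 B=44] avail[A=24 B=44] open={}
Step 7: reserve R4 A 5 -> on_hand[A=24 B=44] avail[A=19 B=44] open={R4}
Step 8: cancel R4 -> on_hand[A=24 B=44] avail[A=24 B=44] open={}
Step 9: reserve R5 A 1 -> on_hand[A=24 B=44] avail[A=23 B=44] open={R5}
Step 10: commit R5 -> on_hand[A=23 B=44] avail[A=23 B=44] open={}
Step 11: reserve R6 B 3 -> on_hand[A=23 B=44] avail[A=23 B=41] open={R6}
Step 12: commit R6 -> on_hand[A=23 B=41] avail[A=23 B=41] open={}
Step 13: reserve R7 B 7 -> on_hand[A=23 B=41] avail[A=23 B=34] open={R7}
Step 14: commit R7 -> on_hand[A=23 B=34] avail[A=23 B=34] open={}
Step 15: reserve R8 B 5 -> on_hand[A=23 B=34] avail[A=23 B=29] open={R8}
Step 16: reserve R9 B 5 -> on_hand[A=23 B=34] avail[A=23 B=24] open={R8,R9}
Step 17: commit R8 -> on_hand[A=23 B=29] avail[A=23 B=24] open={R9}
Step 18: reserve R10 B 2 -> on_hand[A=23 B=29] avail[A=23 B=22] open={R10,R9}
Step 19: commit R9 -> on_hand[A=23 B=24] avail[A=23 B=22] open={R10}
Final available[B] = 22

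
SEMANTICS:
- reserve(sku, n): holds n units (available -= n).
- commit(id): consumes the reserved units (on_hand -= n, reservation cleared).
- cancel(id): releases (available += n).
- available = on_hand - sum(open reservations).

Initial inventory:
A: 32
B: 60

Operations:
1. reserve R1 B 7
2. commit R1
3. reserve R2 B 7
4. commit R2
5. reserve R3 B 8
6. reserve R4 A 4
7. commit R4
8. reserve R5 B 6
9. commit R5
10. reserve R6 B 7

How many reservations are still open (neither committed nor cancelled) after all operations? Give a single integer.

Answer: 2

Derivation:
Step 1: reserve R1 B 7 -> on_hand[A=32 B=60] avail[A=32 B=53] open={R1}
Step 2: commit R1 -> on_hand[A=32 B=53] avail[A=32 B=53] open={}
Step 3: reserve R2 B 7 -> on_hand[A=32 B=53] avail[A=32 B=46] open={R2}
Step 4: commit R2 -> on_hand[A=32 B=46] avail[A=32 B=46] open={}
Step 5: reserve R3 B 8 -> on_hand[A=32 B=46] avail[A=32 B=38] open={R3}
Step 6: reserve R4 A 4 -> on_hand[A=32 B=46] avail[A=28 B=38] open={R3,R4}
Step 7: commit R4 -> on_hand[A=28 B=46] avail[A=28 B=38] open={R3}
Step 8: reserve R5 B 6 -> on_hand[A=28 B=46] avail[A=28 B=32] open={R3,R5}
Step 9: commit R5 -> on_hand[A=28 B=40] avail[A=28 B=32] open={R3}
Step 10: reserve R6 B 7 -> on_hand[A=28 B=40] avail[A=28 B=25] open={R3,R6}
Open reservations: ['R3', 'R6'] -> 2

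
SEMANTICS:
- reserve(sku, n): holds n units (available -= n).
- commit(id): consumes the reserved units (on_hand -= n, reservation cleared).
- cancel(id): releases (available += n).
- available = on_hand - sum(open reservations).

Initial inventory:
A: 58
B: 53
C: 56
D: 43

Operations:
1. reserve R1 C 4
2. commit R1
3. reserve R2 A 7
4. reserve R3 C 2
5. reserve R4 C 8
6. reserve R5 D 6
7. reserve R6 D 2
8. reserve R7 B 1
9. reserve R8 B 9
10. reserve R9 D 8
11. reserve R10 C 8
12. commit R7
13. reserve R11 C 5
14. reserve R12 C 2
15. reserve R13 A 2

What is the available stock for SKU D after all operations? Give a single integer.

Step 1: reserve R1 C 4 -> on_hand[A=58 B=53 C=56 D=43] avail[A=58 B=53 C=52 D=43] open={R1}
Step 2: commit R1 -> on_hand[A=58 B=53 C=52 D=43] avail[A=58 B=53 C=52 D=43] open={}
Step 3: reserve R2 A 7 -> on_hand[A=58 B=53 C=52 D=43] avail[A=51 B=53 C=52 D=43] open={R2}
Step 4: reserve R3 C 2 -> on_hand[A=58 B=53 C=52 D=43] avail[A=51 B=53 C=50 D=43] open={R2,R3}
Step 5: reserve R4 C 8 -> on_hand[A=58 B=53 C=52 D=43] avail[A=51 B=53 C=42 D=43] open={R2,R3,R4}
Step 6: reserve R5 D 6 -> on_hand[A=58 B=53 C=52 D=43] avail[A=51 B=53 C=42 D=37] open={R2,R3,R4,R5}
Step 7: reserve R6 D 2 -> on_hand[A=58 B=53 C=52 D=43] avail[A=51 B=53 C=42 D=35] open={R2,R3,R4,R5,R6}
Step 8: reserve R7 B 1 -> on_hand[A=58 B=53 C=52 D=43] avail[A=51 B=52 C=42 D=35] open={R2,R3,R4,R5,R6,R7}
Step 9: reserve R8 B 9 -> on_hand[A=58 B=53 C=52 D=43] avail[A=51 B=43 C=42 D=35] open={R2,R3,R4,R5,R6,R7,R8}
Step 10: reserve R9 D 8 -> on_hand[A=58 B=53 C=52 D=43] avail[A=51 B=43 C=42 D=27] open={R2,R3,R4,R5,R6,R7,R8,R9}
Step 11: reserve R10 C 8 -> on_hand[A=58 B=53 C=52 D=43] avail[A=51 B=43 C=34 D=27] open={R10,R2,R3,R4,R5,R6,R7,R8,R9}
Step 12: commit R7 -> on_hand[A=58 B=52 C=52 D=43] avail[A=51 B=43 C=34 D=27] open={R10,R2,R3,R4,R5,R6,R8,R9}
Step 13: reserve R11 C 5 -> on_hand[A=58 B=52 C=52 D=43] avail[A=51 B=43 C=29 D=27] open={R10,R11,R2,R3,R4,R5,R6,R8,R9}
Step 14: reserve R12 C 2 -> on_hand[A=58 B=52 C=52 D=43] avail[A=51 B=43 C=27 D=27] open={R10,R11,R12,R2,R3,R4,R5,R6,R8,R9}
Step 15: reserve R13 A 2 -> on_hand[A=58 B=52 C=52 D=43] avail[A=49 B=43 C=27 D=27] open={R10,R11,R12,R13,R2,R3,R4,R5,R6,R8,R9}
Final available[D] = 27

Answer: 27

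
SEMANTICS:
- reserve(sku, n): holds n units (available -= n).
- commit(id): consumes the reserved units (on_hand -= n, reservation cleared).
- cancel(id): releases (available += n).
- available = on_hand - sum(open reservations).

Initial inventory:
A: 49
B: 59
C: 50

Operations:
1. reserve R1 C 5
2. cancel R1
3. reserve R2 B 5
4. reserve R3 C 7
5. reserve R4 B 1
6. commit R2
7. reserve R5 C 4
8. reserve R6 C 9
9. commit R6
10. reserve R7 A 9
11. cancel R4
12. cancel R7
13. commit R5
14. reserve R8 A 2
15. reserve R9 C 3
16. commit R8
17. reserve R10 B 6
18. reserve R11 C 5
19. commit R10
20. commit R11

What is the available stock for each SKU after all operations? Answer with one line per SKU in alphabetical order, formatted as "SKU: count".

Answer: A: 47
B: 48
C: 22

Derivation:
Step 1: reserve R1 C 5 -> on_hand[A=49 B=59 C=50] avail[A=49 B=59 C=45] open={R1}
Step 2: cancel R1 -> on_hand[A=49 B=59 C=50] avail[A=49 B=59 C=50] open={}
Step 3: reserve R2 B 5 -> on_hand[A=49 B=59 C=50] avail[A=49 B=54 C=50] open={R2}
Step 4: reserve R3 C 7 -> on_hand[A=49 B=59 C=50] avail[A=49 B=54 C=43] open={R2,R3}
Step 5: reserve R4 B 1 -> on_hand[A=49 B=59 C=50] avail[A=49 B=53 C=43] open={R2,R3,R4}
Step 6: commit R2 -> on_hand[A=49 B=54 C=50] avail[A=49 B=53 C=43] open={R3,R4}
Step 7: reserve R5 C 4 -> on_hand[A=49 B=54 C=50] avail[A=49 B=53 C=39] open={R3,R4,R5}
Step 8: reserve R6 C 9 -> on_hand[A=49 B=54 C=50] avail[A=49 B=53 C=30] open={R3,R4,R5,R6}
Step 9: commit R6 -> on_hand[A=49 B=54 C=41] avail[A=49 B=53 C=30] open={R3,R4,R5}
Step 10: reserve R7 A 9 -> on_hand[A=49 B=54 C=41] avail[A=40 B=53 C=30] open={R3,R4,R5,R7}
Step 11: cancel R4 -> on_hand[A=49 B=54 C=41] avail[A=40 B=54 C=30] open={R3,R5,R7}
Step 12: cancel R7 -> on_hand[A=49 B=54 C=41] avail[A=49 B=54 C=30] open={R3,R5}
Step 13: commit R5 -> on_hand[A=49 B=54 C=37] avail[A=49 B=54 C=30] open={R3}
Step 14: reserve R8 A 2 -> on_hand[A=49 B=54 C=37] avail[A=47 B=54 C=30] open={R3,R8}
Step 15: reserve R9 C 3 -> on_hand[A=49 B=54 C=37] avail[A=47 B=54 C=27] open={R3,R8,R9}
Step 16: commit R8 -> on_hand[A=47 B=54 C=37] avail[A=47 B=54 C=27] open={R3,R9}
Step 17: reserve R10 B 6 -> on_hand[A=47 B=54 C=37] avail[A=47 B=48 C=27] open={R10,R3,R9}
Step 18: reserve R11 C 5 -> on_hand[A=47 B=54 C=37] avail[A=47 B=48 C=22] open={R10,R11,R3,R9}
Step 19: commit R10 -> on_hand[A=47 B=48 C=37] avail[A=47 B=48 C=22] open={R11,R3,R9}
Step 20: commit R11 -> on_hand[A=47 B=48 C=32] avail[A=47 B=48 C=22] open={R3,R9}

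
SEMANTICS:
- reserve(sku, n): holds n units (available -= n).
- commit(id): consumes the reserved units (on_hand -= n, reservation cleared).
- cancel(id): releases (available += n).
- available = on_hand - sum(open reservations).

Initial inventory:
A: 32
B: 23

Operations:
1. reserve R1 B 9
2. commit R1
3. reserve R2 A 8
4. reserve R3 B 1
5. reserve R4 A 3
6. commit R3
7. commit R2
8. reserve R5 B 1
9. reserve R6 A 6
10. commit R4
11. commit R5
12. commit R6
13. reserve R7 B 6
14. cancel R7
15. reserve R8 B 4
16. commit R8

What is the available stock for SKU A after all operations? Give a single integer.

Answer: 15

Derivation:
Step 1: reserve R1 B 9 -> on_hand[A=32 B=23] avail[A=32 B=14] open={R1}
Step 2: commit R1 -> on_hand[A=32 B=14] avail[A=32 B=14] open={}
Step 3: reserve R2 A 8 -> on_hand[A=32 B=14] avail[A=24 B=14] open={R2}
Step 4: reserve R3 B 1 -> on_hand[A=32 B=14] avail[A=24 B=13] open={R2,R3}
Step 5: reserve R4 A 3 -> on_hand[A=32 B=14] avail[A=21 B=13] open={R2,R3,R4}
Step 6: commit R3 -> on_hand[A=32 B=13] avail[A=21 B=13] open={R2,R4}
Step 7: commit R2 -> on_hand[A=24 B=13] avail[A=21 B=13] open={R4}
Step 8: reserve R5 B 1 -> on_hand[A=24 B=13] avail[A=21 B=12] open={R4,R5}
Step 9: reserve R6 A 6 -> on_hand[A=24 B=13] avail[A=15 B=12] open={R4,R5,R6}
Step 10: commit R4 -> on_hand[A=21 B=13] avail[A=15 B=12] open={R5,R6}
Step 11: commit R5 -> on_hand[A=21 B=12] avail[A=15 B=12] open={R6}
Step 12: commit R6 -> on_hand[A=15 B=12] avail[A=15 B=12] open={}
Step 13: reserve R7 B 6 -> on_hand[A=15 B=12] avail[A=15 B=6] open={R7}
Step 14: cancel R7 -> on_hand[A=15 B=12] avail[A=15 B=12] open={}
Step 15: reserve R8 B 4 -> on_hand[A=15 B=12] avail[A=15 B=8] open={R8}
Step 16: commit R8 -> on_hand[A=15 B=8] avail[A=15 B=8] open={}
Final available[A] = 15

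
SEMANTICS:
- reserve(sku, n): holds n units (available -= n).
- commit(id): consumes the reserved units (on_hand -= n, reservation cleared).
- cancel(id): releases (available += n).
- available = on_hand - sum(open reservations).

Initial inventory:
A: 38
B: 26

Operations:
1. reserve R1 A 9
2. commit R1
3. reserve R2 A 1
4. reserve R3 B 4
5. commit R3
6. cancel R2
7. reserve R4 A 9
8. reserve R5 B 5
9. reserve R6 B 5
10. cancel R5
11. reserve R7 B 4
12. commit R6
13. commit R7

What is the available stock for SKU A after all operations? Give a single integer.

Answer: 20

Derivation:
Step 1: reserve R1 A 9 -> on_hand[A=38 B=26] avail[A=29 B=26] open={R1}
Step 2: commit R1 -> on_hand[A=29 B=26] avail[A=29 B=26] open={}
Step 3: reserve R2 A 1 -> on_hand[A=29 B=26] avail[A=28 B=26] open={R2}
Step 4: reserve R3 B 4 -> on_hand[A=29 B=26] avail[A=28 B=22] open={R2,R3}
Step 5: commit R3 -> on_hand[A=29 B=22] avail[A=28 B=22] open={R2}
Step 6: cancel R2 -> on_hand[A=29 B=22] avail[A=29 B=22] open={}
Step 7: reserve R4 A 9 -> on_hand[A=29 B=22] avail[A=20 B=22] open={R4}
Step 8: reserve R5 B 5 -> on_hand[A=29 B=22] avail[A=20 B=17] open={R4,R5}
Step 9: reserve R6 B 5 -> on_hand[A=29 B=22] avail[A=20 B=12] open={R4,R5,R6}
Step 10: cancel R5 -> on_hand[A=29 B=22] avail[A=20 B=17] open={R4,R6}
Step 11: reserve R7 B 4 -> on_hand[A=29 B=22] avail[A=20 B=13] open={R4,R6,R7}
Step 12: commit R6 -> on_hand[A=29 B=17] avail[A=20 B=13] open={R4,R7}
Step 13: commit R7 -> on_hand[A=29 B=13] avail[A=20 B=13] open={R4}
Final available[A] = 20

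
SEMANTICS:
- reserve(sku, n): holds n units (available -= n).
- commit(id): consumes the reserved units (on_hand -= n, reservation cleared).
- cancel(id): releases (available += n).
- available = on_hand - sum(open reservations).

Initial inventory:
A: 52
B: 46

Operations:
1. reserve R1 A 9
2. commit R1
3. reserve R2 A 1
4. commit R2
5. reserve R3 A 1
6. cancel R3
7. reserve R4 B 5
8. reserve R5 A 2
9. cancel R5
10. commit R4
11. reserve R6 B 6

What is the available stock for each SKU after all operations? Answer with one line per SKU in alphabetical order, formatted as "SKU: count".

Answer: A: 42
B: 35

Derivation:
Step 1: reserve R1 A 9 -> on_hand[A=52 B=46] avail[A=43 B=46] open={R1}
Step 2: commit R1 -> on_hand[A=43 B=46] avail[A=43 B=46] open={}
Step 3: reserve R2 A 1 -> on_hand[A=43 B=46] avail[A=42 B=46] open={R2}
Step 4: commit R2 -> on_hand[A=42 B=46] avail[A=42 B=46] open={}
Step 5: reserve R3 A 1 -> on_hand[A=42 B=46] avail[A=41 B=46] open={R3}
Step 6: cancel R3 -> on_hand[A=42 B=46] avail[A=42 B=46] open={}
Step 7: reserve R4 B 5 -> on_hand[A=42 B=46] avail[A=42 B=41] open={R4}
Step 8: reserve R5 A 2 -> on_hand[A=42 B=46] avail[A=40 B=41] open={R4,R5}
Step 9: cancel R5 -> on_hand[A=42 B=46] avail[A=42 B=41] open={R4}
Step 10: commit R4 -> on_hand[A=42 B=41] avail[A=42 B=41] open={}
Step 11: reserve R6 B 6 -> on_hand[A=42 B=41] avail[A=42 B=35] open={R6}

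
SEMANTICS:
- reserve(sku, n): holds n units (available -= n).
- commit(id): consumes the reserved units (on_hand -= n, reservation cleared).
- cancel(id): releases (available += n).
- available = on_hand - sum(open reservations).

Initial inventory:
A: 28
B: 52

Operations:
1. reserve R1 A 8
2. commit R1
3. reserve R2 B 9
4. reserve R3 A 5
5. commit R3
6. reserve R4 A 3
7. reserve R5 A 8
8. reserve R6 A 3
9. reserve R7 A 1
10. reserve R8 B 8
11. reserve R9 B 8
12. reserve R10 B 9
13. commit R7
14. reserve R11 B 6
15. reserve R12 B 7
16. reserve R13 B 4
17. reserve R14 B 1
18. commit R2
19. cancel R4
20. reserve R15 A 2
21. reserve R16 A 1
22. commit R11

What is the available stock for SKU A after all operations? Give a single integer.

Step 1: reserve R1 A 8 -> on_hand[A=28 B=52] avail[A=20 B=52] open={R1}
Step 2: commit R1 -> on_hand[A=20 B=52] avail[A=20 B=52] open={}
Step 3: reserve R2 B 9 -> on_hand[A=20 B=52] avail[A=20 B=43] open={R2}
Step 4: reserve R3 A 5 -> on_hand[A=20 B=52] avail[A=15 B=43] open={R2,R3}
Step 5: commit R3 -> on_hand[A=15 B=52] avail[A=15 B=43] open={R2}
Step 6: reserve R4 A 3 -> on_hand[A=15 B=52] avail[A=12 B=43] open={R2,R4}
Step 7: reserve R5 A 8 -> on_hand[A=15 B=52] avail[A=4 B=43] open={R2,R4,R5}
Step 8: reserve R6 A 3 -> on_hand[A=15 B=52] avail[A=1 B=43] open={R2,R4,R5,R6}
Step 9: reserve R7 A 1 -> on_hand[A=15 B=52] avail[A=0 B=43] open={R2,R4,R5,R6,R7}
Step 10: reserve R8 B 8 -> on_hand[A=15 B=52] avail[A=0 B=35] open={R2,R4,R5,R6,R7,R8}
Step 11: reserve R9 B 8 -> on_hand[A=15 B=52] avail[A=0 B=27] open={R2,R4,R5,R6,R7,R8,R9}
Step 12: reserve R10 B 9 -> on_hand[A=15 B=52] avail[A=0 B=18] open={R10,R2,R4,R5,R6,R7,R8,R9}
Step 13: commit R7 -> on_hand[A=14 B=52] avail[A=0 B=18] open={R10,R2,R4,R5,R6,R8,R9}
Step 14: reserve R11 B 6 -> on_hand[A=14 B=52] avail[A=0 B=12] open={R10,R11,R2,R4,R5,R6,R8,R9}
Step 15: reserve R12 B 7 -> on_hand[A=14 B=52] avail[A=0 B=5] open={R10,R11,R12,R2,R4,R5,R6,R8,R9}
Step 16: reserve R13 B 4 -> on_hand[A=14 B=52] avail[A=0 B=1] open={R10,R11,R12,R13,R2,R4,R5,R6,R8,R9}
Step 17: reserve R14 B 1 -> on_hand[A=14 B=52] avail[A=0 B=0] open={R10,R11,R12,R13,R14,R2,R4,R5,R6,R8,R9}
Step 18: commit R2 -> on_hand[A=14 B=43] avail[A=0 B=0] open={R10,R11,R12,R13,R14,R4,R5,R6,R8,R9}
Step 19: cancel R4 -> on_hand[A=14 B=43] avail[A=3 B=0] open={R10,R11,R12,R13,R14,R5,R6,R8,R9}
Step 20: reserve R15 A 2 -> on_hand[A=14 B=43] avail[A=1 B=0] open={R10,R11,R12,R13,R14,R15,R5,R6,R8,R9}
Step 21: reserve R16 A 1 -> on_hand[A=14 B=43] avail[A=0 B=0] open={R10,R11,R12,R13,R14,R15,R16,R5,R6,R8,R9}
Step 22: commit R11 -> on_hand[A=14 B=37] avail[A=0 B=0] open={R10,R12,R13,R14,R15,R16,R5,R6,R8,R9}
Final available[A] = 0

Answer: 0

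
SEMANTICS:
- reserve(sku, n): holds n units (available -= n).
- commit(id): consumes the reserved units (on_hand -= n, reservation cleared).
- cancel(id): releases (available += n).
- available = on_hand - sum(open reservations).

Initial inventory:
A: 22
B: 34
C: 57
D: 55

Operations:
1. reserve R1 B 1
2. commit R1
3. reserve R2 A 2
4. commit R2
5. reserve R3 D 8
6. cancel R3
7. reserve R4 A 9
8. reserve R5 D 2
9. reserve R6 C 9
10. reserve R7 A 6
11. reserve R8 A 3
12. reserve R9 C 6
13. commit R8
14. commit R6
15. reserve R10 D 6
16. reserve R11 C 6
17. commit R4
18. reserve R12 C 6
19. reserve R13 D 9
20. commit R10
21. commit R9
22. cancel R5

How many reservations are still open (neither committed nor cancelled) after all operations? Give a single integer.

Answer: 4

Derivation:
Step 1: reserve R1 B 1 -> on_hand[A=22 B=34 C=57 D=55] avail[A=22 B=33 C=57 D=55] open={R1}
Step 2: commit R1 -> on_hand[A=22 B=33 C=57 D=55] avail[A=22 B=33 C=57 D=55] open={}
Step 3: reserve R2 A 2 -> on_hand[A=22 B=33 C=57 D=55] avail[A=20 B=33 C=57 D=55] open={R2}
Step 4: commit R2 -> on_hand[A=20 B=33 C=57 D=55] avail[A=20 B=33 C=57 D=55] open={}
Step 5: reserve R3 D 8 -> on_hand[A=20 B=33 C=57 D=55] avail[A=20 B=33 C=57 D=47] open={R3}
Step 6: cancel R3 -> on_hand[A=20 B=33 C=57 D=55] avail[A=20 B=33 C=57 D=55] open={}
Step 7: reserve R4 A 9 -> on_hand[A=20 B=33 C=57 D=55] avail[A=11 B=33 C=57 D=55] open={R4}
Step 8: reserve R5 D 2 -> on_hand[A=20 B=33 C=57 D=55] avail[A=11 B=33 C=57 D=53] open={R4,R5}
Step 9: reserve R6 C 9 -> on_hand[A=20 B=33 C=57 D=55] avail[A=11 B=33 C=48 D=53] open={R4,R5,R6}
Step 10: reserve R7 A 6 -> on_hand[A=20 B=33 C=57 D=55] avail[A=5 B=33 C=48 D=53] open={R4,R5,R6,R7}
Step 11: reserve R8 A 3 -> on_hand[A=20 B=33 C=57 D=55] avail[A=2 B=33 C=48 D=53] open={R4,R5,R6,R7,R8}
Step 12: reserve R9 C 6 -> on_hand[A=20 B=33 C=57 D=55] avail[A=2 B=33 C=42 D=53] open={R4,R5,R6,R7,R8,R9}
Step 13: commit R8 -> on_hand[A=17 B=33 C=57 D=55] avail[A=2 B=33 C=42 D=53] open={R4,R5,R6,R7,R9}
Step 14: commit R6 -> on_hand[A=17 B=33 C=48 D=55] avail[A=2 B=33 C=42 D=53] open={R4,R5,R7,R9}
Step 15: reserve R10 D 6 -> on_hand[A=17 B=33 C=48 D=55] avail[A=2 B=33 C=42 D=47] open={R10,R4,R5,R7,R9}
Step 16: reserve R11 C 6 -> on_hand[A=17 B=33 C=48 D=55] avail[A=2 B=33 C=36 D=47] open={R10,R11,R4,R5,R7,R9}
Step 17: commit R4 -> on_hand[A=8 B=33 C=48 D=55] avail[A=2 B=33 C=36 D=47] open={R10,R11,R5,R7,R9}
Step 18: reserve R12 C 6 -> on_hand[A=8 B=33 C=48 D=55] avail[A=2 B=33 C=30 D=47] open={R10,R11,R12,R5,R7,R9}
Step 19: reserve R13 D 9 -> on_hand[A=8 B=33 C=48 D=55] avail[A=2 B=33 C=30 D=38] open={R10,R11,R12,R13,R5,R7,R9}
Step 20: commit R10 -> on_hand[A=8 B=33 C=48 D=49] avail[A=2 B=33 C=30 D=38] open={R11,R12,R13,R5,R7,R9}
Step 21: commit R9 -> on_hand[A=8 B=33 C=42 D=49] avail[A=2 B=33 C=30 D=38] open={R11,R12,R13,R5,R7}
Step 22: cancel R5 -> on_hand[A=8 B=33 C=42 D=49] avail[A=2 B=33 C=30 D=40] open={R11,R12,R13,R7}
Open reservations: ['R11', 'R12', 'R13', 'R7'] -> 4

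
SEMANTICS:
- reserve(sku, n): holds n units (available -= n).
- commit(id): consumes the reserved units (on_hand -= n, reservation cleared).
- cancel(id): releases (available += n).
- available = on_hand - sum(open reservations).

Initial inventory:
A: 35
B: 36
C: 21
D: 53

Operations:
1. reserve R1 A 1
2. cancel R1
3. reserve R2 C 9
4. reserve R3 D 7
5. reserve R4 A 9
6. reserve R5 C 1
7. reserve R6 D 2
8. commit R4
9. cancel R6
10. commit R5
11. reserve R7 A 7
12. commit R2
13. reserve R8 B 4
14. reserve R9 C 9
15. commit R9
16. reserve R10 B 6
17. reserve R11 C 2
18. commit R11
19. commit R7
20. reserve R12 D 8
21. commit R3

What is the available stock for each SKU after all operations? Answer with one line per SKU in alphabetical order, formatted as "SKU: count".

Answer: A: 19
B: 26
C: 0
D: 38

Derivation:
Step 1: reserve R1 A 1 -> on_hand[A=35 B=36 C=21 D=53] avail[A=34 B=36 C=21 D=53] open={R1}
Step 2: cancel R1 -> on_hand[A=35 B=36 C=21 D=53] avail[A=35 B=36 C=21 D=53] open={}
Step 3: reserve R2 C 9 -> on_hand[A=35 B=36 C=21 D=53] avail[A=35 B=36 C=12 D=53] open={R2}
Step 4: reserve R3 D 7 -> on_hand[A=35 B=36 C=21 D=53] avail[A=35 B=36 C=12 D=46] open={R2,R3}
Step 5: reserve R4 A 9 -> on_hand[A=35 B=36 C=21 D=53] avail[A=26 B=36 C=12 D=46] open={R2,R3,R4}
Step 6: reserve R5 C 1 -> on_hand[A=35 B=36 C=21 D=53] avail[A=26 B=36 C=11 D=46] open={R2,R3,R4,R5}
Step 7: reserve R6 D 2 -> on_hand[A=35 B=36 C=21 D=53] avail[A=26 B=36 C=11 D=44] open={R2,R3,R4,R5,R6}
Step 8: commit R4 -> on_hand[A=26 B=36 C=21 D=53] avail[A=26 B=36 C=11 D=44] open={R2,R3,R5,R6}
Step 9: cancel R6 -> on_hand[A=26 B=36 C=21 D=53] avail[A=26 B=36 C=11 D=46] open={R2,R3,R5}
Step 10: commit R5 -> on_hand[A=26 B=36 C=20 D=53] avail[A=26 B=36 C=11 D=46] open={R2,R3}
Step 11: reserve R7 A 7 -> on_hand[A=26 B=36 C=20 D=53] avail[A=19 B=36 C=11 D=46] open={R2,R3,R7}
Step 12: commit R2 -> on_hand[A=26 B=36 C=11 D=53] avail[A=19 B=36 C=11 D=46] open={R3,R7}
Step 13: reserve R8 B 4 -> on_hand[A=26 B=36 C=11 D=53] avail[A=19 B=32 C=11 D=46] open={R3,R7,R8}
Step 14: reserve R9 C 9 -> on_hand[A=26 B=36 C=11 D=53] avail[A=19 B=32 C=2 D=46] open={R3,R7,R8,R9}
Step 15: commit R9 -> on_hand[A=26 B=36 C=2 D=53] avail[A=19 B=32 C=2 D=46] open={R3,R7,R8}
Step 16: reserve R10 B 6 -> on_hand[A=26 B=36 C=2 D=53] avail[A=19 B=26 C=2 D=46] open={R10,R3,R7,R8}
Step 17: reserve R11 C 2 -> on_hand[A=26 B=36 C=2 D=53] avail[A=19 B=26 C=0 D=46] open={R10,R11,R3,R7,R8}
Step 18: commit R11 -> on_hand[A=26 B=36 C=0 D=53] avail[A=19 B=26 C=0 D=46] open={R10,R3,R7,R8}
Step 19: commit R7 -> on_hand[A=19 B=36 C=0 D=53] avail[A=19 B=26 C=0 D=46] open={R10,R3,R8}
Step 20: reserve R12 D 8 -> on_hand[A=19 B=36 C=0 D=53] avail[A=19 B=26 C=0 D=38] open={R10,R12,R3,R8}
Step 21: commit R3 -> on_hand[A=19 B=36 C=0 D=46] avail[A=19 B=26 C=0 D=38] open={R10,R12,R8}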